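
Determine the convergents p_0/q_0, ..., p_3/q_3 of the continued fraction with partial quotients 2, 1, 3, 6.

2/1, 3/1, 11/4, 69/25

Using the convergent recurrence p_i = a_i*p_{i-1} + p_{i-2}, q_i = a_i*q_{i-1} + q_{i-2} with p_{-2}=0, p_{-1}=1, q_{-2}=1, q_{-1}=0:
  i=0: a_0=2, p_0 = 2*1 + 0 = 2, q_0 = 2*0 + 1 = 1.
  i=1: a_1=1, p_1 = 1*2 + 1 = 3, q_1 = 1*1 + 0 = 1.
  i=2: a_2=3, p_2 = 3*3 + 2 = 11, q_2 = 3*1 + 1 = 4.
  i=3: a_3=6, p_3 = 6*11 + 3 = 69, q_3 = 6*4 + 1 = 25.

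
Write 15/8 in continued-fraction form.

[1; 1, 7]

Run the Euclidean algorithm on 15 and 8; the successive quotients are the partial quotients a_0, a_1, ... (each step inverts the fractional part left over by the previous one):
  15 = 1*8 + 7, so a_0 = 1.
  8 = 1*7 + 1, so a_1 = 1.
  7 = 7*1 + 0, so a_2 = 7.
The remainder reaches 0 after 3 divisions, so the expansion has 3 partial quotients, read off in order.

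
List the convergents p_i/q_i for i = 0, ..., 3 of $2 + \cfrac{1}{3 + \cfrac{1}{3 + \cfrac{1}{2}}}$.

2/1, 7/3, 23/10, 53/23

Using the convergent recurrence p_i = a_i*p_{i-1} + p_{i-2}, q_i = a_i*q_{i-1} + q_{i-2} with p_{-2}=0, p_{-1}=1, q_{-2}=1, q_{-1}=0:
  i=0: a_0=2, p_0 = 2*1 + 0 = 2, q_0 = 2*0 + 1 = 1.
  i=1: a_1=3, p_1 = 3*2 + 1 = 7, q_1 = 3*1 + 0 = 3.
  i=2: a_2=3, p_2 = 3*7 + 2 = 23, q_2 = 3*3 + 1 = 10.
  i=3: a_3=2, p_3 = 2*23 + 7 = 53, q_3 = 2*10 + 3 = 23.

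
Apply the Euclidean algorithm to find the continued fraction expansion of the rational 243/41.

Run the Euclidean algorithm on 243 and 41; the successive quotients are the partial quotients a_0, a_1, ... (each step inverts the fractional part left over by the previous one):
  243 = 5*41 + 38, so a_0 = 5.
  41 = 1*38 + 3, so a_1 = 1.
  38 = 12*3 + 2, so a_2 = 12.
  3 = 1*2 + 1, so a_3 = 1.
  2 = 2*1 + 0, so a_4 = 2.
The remainder reaches 0 after 5 divisions, so the expansion has 5 partial quotients, read off in order.

[5; 1, 12, 1, 2]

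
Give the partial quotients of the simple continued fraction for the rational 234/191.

[1; 4, 2, 3, 1, 4]

Run the Euclidean algorithm on 234 and 191; the successive quotients are the partial quotients a_0, a_1, ... (each step inverts the fractional part left over by the previous one):
  234 = 1*191 + 43, so a_0 = 1.
  191 = 4*43 + 19, so a_1 = 4.
  43 = 2*19 + 5, so a_2 = 2.
  19 = 3*5 + 4, so a_3 = 3.
  5 = 1*4 + 1, so a_4 = 1.
  4 = 4*1 + 0, so a_5 = 4.
The remainder reaches 0 after 6 divisions, so the expansion has 6 partial quotients, read off in order.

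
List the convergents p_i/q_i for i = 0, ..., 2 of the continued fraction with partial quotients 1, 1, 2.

1/1, 2/1, 5/3

Using the convergent recurrence p_i = a_i*p_{i-1} + p_{i-2}, q_i = a_i*q_{i-1} + q_{i-2} with p_{-2}=0, p_{-1}=1, q_{-2}=1, q_{-1}=0:
  i=0: a_0=1, p_0 = 1*1 + 0 = 1, q_0 = 1*0 + 1 = 1.
  i=1: a_1=1, p_1 = 1*1 + 1 = 2, q_1 = 1*1 + 0 = 1.
  i=2: a_2=2, p_2 = 2*2 + 1 = 5, q_2 = 2*1 + 1 = 3.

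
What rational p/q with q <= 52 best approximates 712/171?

Expand x = 712/171 as a continued fraction with the Euclidean algorithm:
  712 = 4*171 + 28, so a_0 = 4.
  171 = 6*28 + 3, so a_1 = 6.
  28 = 9*3 + 1, so a_2 = 9.
  3 = 3*1 + 0, so a_3 = 3.
so x = [4; 6, 9, 3].
Convergents (p_i = a_i*p_{i-1} + p_{i-2}, q_i = a_i*q_{i-1} + q_{i-2} with p_{-2}=0, p_{-1}=1, q_{-2}=1, q_{-1}=0), until the denominator exceeds 52:
  i=0: a_0=4, p_0 = 4*1 + 0 = 4, q_0 = 4*0 + 1 = 1.
  i=1: a_1=6, p_1 = 6*4 + 1 = 25, q_1 = 6*1 + 0 = 6.
  i=2: a_2=9, p_2 = 9*25 + 4 = 229, q_2 = 9*6 + 1 = 55.
q_2 = 55 > 52, so the last convergent with denominator <= 52 is p_1/q_1 = 25/6.
The closest fraction with denominator <= 52 is either p_1/q_1 or the intermediate fraction (k*p_1 + p_0)/(k*q_1 + q_0) with the largest k >= 1 whose denominator stays <= 52; these approach x as k grows, and every other convergent or intermediate fraction in range is farther away.
Largest k: floor((52 - q_0)/q_1) = floor((52 - 1)/6) = 8.
That gives (8*25 + 4)/(8*6 + 1) = 204/49.
Compare the errors: |x - 25/6| = |712*6 - 25*171|/(171*6) = 3/1026, and |x - 204/49| = |712*49 - 204*171|/(171*49) = 4/8379.
Cross-multiplying, 4*1026 = 4104 < 25137 = 3*8379, so 4/8379 is smaller: the intermediate fraction 204/49 is closer to x than 25/6.

204/49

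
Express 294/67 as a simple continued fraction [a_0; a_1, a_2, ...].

Run the Euclidean algorithm on 294 and 67; the successive quotients are the partial quotients a_0, a_1, ... (each step inverts the fractional part left over by the previous one):
  294 = 4*67 + 26, so a_0 = 4.
  67 = 2*26 + 15, so a_1 = 2.
  26 = 1*15 + 11, so a_2 = 1.
  15 = 1*11 + 4, so a_3 = 1.
  11 = 2*4 + 3, so a_4 = 2.
  4 = 1*3 + 1, so a_5 = 1.
  3 = 3*1 + 0, so a_6 = 3.
The remainder reaches 0 after 7 divisions, so the expansion has 7 partial quotients, read off in order.

[4; 2, 1, 1, 2, 1, 3]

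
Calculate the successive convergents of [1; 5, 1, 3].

Using the convergent recurrence p_i = a_i*p_{i-1} + p_{i-2}, q_i = a_i*q_{i-1} + q_{i-2} with p_{-2}=0, p_{-1}=1, q_{-2}=1, q_{-1}=0:
  i=0: a_0=1, p_0 = 1*1 + 0 = 1, q_0 = 1*0 + 1 = 1.
  i=1: a_1=5, p_1 = 5*1 + 1 = 6, q_1 = 5*1 + 0 = 5.
  i=2: a_2=1, p_2 = 1*6 + 1 = 7, q_2 = 1*5 + 1 = 6.
  i=3: a_3=3, p_3 = 3*7 + 6 = 27, q_3 = 3*6 + 5 = 23.

1/1, 6/5, 7/6, 27/23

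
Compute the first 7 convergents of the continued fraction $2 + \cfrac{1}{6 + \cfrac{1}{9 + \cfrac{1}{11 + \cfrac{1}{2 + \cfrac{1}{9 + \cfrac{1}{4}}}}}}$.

2/1, 13/6, 119/55, 1322/611, 2763/1277, 26189/12104, 107519/49693

Using the convergent recurrence p_i = a_i*p_{i-1} + p_{i-2}, q_i = a_i*q_{i-1} + q_{i-2} with p_{-2}=0, p_{-1}=1, q_{-2}=1, q_{-1}=0:
  i=0: a_0=2, p_0 = 2*1 + 0 = 2, q_0 = 2*0 + 1 = 1.
  i=1: a_1=6, p_1 = 6*2 + 1 = 13, q_1 = 6*1 + 0 = 6.
  i=2: a_2=9, p_2 = 9*13 + 2 = 119, q_2 = 9*6 + 1 = 55.
  i=3: a_3=11, p_3 = 11*119 + 13 = 1322, q_3 = 11*55 + 6 = 611.
  i=4: a_4=2, p_4 = 2*1322 + 119 = 2763, q_4 = 2*611 + 55 = 1277.
  i=5: a_5=9, p_5 = 9*2763 + 1322 = 26189, q_5 = 9*1277 + 611 = 12104.
  i=6: a_6=4, p_6 = 4*26189 + 2763 = 107519, q_6 = 4*12104 + 1277 = 49693.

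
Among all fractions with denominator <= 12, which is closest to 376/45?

Expand x = 376/45 as a continued fraction with the Euclidean algorithm:
  376 = 8*45 + 16, so a_0 = 8.
  45 = 2*16 + 13, so a_1 = 2.
  16 = 1*13 + 3, so a_2 = 1.
  13 = 4*3 + 1, so a_3 = 4.
  3 = 3*1 + 0, so a_4 = 3.
so x = [8; 2, 1, 4, 3].
Convergents (p_i = a_i*p_{i-1} + p_{i-2}, q_i = a_i*q_{i-1} + q_{i-2} with p_{-2}=0, p_{-1}=1, q_{-2}=1, q_{-1}=0), until the denominator exceeds 12:
  i=0: a_0=8, p_0 = 8*1 + 0 = 8, q_0 = 8*0 + 1 = 1.
  i=1: a_1=2, p_1 = 2*8 + 1 = 17, q_1 = 2*1 + 0 = 2.
  i=2: a_2=1, p_2 = 1*17 + 8 = 25, q_2 = 1*2 + 1 = 3.
  i=3: a_3=4, p_3 = 4*25 + 17 = 117, q_3 = 4*3 + 2 = 14.
q_3 = 14 > 12, so the last convergent with denominator <= 12 is p_2/q_2 = 25/3.
The closest fraction with denominator <= 12 is either p_2/q_2 or the intermediate fraction (k*p_2 + p_1)/(k*q_2 + q_1) with the largest k >= 1 whose denominator stays <= 12; these approach x as k grows, and every other convergent or intermediate fraction in range is farther away.
Largest k: floor((12 - q_1)/q_2) = floor((12 - 2)/3) = 3.
That gives (3*25 + 17)/(3*3 + 2) = 92/11.
Compare the errors: |x - 25/3| = |376*3 - 25*45|/(45*3) = 3/135, and |x - 92/11| = |376*11 - 92*45|/(45*11) = 4/495.
Cross-multiplying, 4*135 = 540 < 1485 = 3*495, so 4/495 is smaller: the intermediate fraction 92/11 is closer to x than 25/3.

92/11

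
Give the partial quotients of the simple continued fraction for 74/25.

[2; 1, 24]

Run the Euclidean algorithm on 74 and 25; the successive quotients are the partial quotients a_0, a_1, ... (each step inverts the fractional part left over by the previous one):
  74 = 2*25 + 24, so a_0 = 2.
  25 = 1*24 + 1, so a_1 = 1.
  24 = 24*1 + 0, so a_2 = 24.
The remainder reaches 0 after 3 divisions, so the expansion has 3 partial quotients, read off in order.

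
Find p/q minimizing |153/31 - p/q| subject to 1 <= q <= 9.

44/9

Expand x = 153/31 as a continued fraction with the Euclidean algorithm:
  153 = 4*31 + 29, so a_0 = 4.
  31 = 1*29 + 2, so a_1 = 1.
  29 = 14*2 + 1, so a_2 = 14.
  2 = 2*1 + 0, so a_3 = 2.
so x = [4; 1, 14, 2].
Convergents (p_i = a_i*p_{i-1} + p_{i-2}, q_i = a_i*q_{i-1} + q_{i-2} with p_{-2}=0, p_{-1}=1, q_{-2}=1, q_{-1}=0), until the denominator exceeds 9:
  i=0: a_0=4, p_0 = 4*1 + 0 = 4, q_0 = 4*0 + 1 = 1.
  i=1: a_1=1, p_1 = 1*4 + 1 = 5, q_1 = 1*1 + 0 = 1.
  i=2: a_2=14, p_2 = 14*5 + 4 = 74, q_2 = 14*1 + 1 = 15.
q_2 = 15 > 9, so the last convergent with denominator <= 9 is p_1/q_1 = 5/1.
The closest fraction with denominator <= 9 is either p_1/q_1 or the intermediate fraction (k*p_1 + p_0)/(k*q_1 + q_0) with the largest k >= 1 whose denominator stays <= 9; these approach x as k grows, and every other convergent or intermediate fraction in range is farther away.
Largest k: floor((9 - q_0)/q_1) = floor((9 - 1)/1) = 8.
That gives (8*5 + 4)/(8*1 + 1) = 44/9.
Compare the errors: |x - 5/1| = |153*1 - 5*31|/(31*1) = 2/31, and |x - 44/9| = |153*9 - 44*31|/(31*9) = 13/279.
Cross-multiplying, 13*31 = 403 < 558 = 2*279, so 13/279 is smaller: the intermediate fraction 44/9 is closer to x than 5/1.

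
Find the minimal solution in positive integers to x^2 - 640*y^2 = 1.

First expand sqrt(640) as a continued fraction. With x_i = (sqrt(640) + m_i)/d_i and (m_0, d_0) = (0, 1): a_0 = floor(sqrt(640)) = 25, since 25^2 = 625 <= 640 < 676 = 26^2.
Iterate m_{i+1} = d_i*a_i - m_i, d_{i+1} = (640 - m_{i+1}^2)/d_i, a_{i+1} = floor((a_0 + m_{i+1})/d_{i+1}):
  m_1 = 1*25 - 0 = 25, d_1 = (640 - 25^2)/1 = 15/1 = 15, a_1 = floor((25 + 25)/15) = 3.
  m_2 = 15*3 - 25 = 20, d_2 = (640 - 20^2)/15 = 240/15 = 16, a_2 = floor((25 + 20)/16) = 2.
  m_3 = 16*2 - 20 = 12, d_3 = (640 - 12^2)/16 = 496/16 = 31, a_3 = floor((25 + 12)/31) = 1.
  m_4 = 31*1 - 12 = 19, d_4 = (640 - 19^2)/31 = 279/31 = 9, a_4 = floor((25 + 19)/9) = 4.
  m_5 = 9*4 - 19 = 17, d_5 = (640 - 17^2)/9 = 351/9 = 39, a_5 = floor((25 + 17)/39) = 1.
  m_6 = 39*1 - 17 = 22, d_6 = (640 - 22^2)/39 = 156/39 = 4, a_6 = floor((25 + 22)/4) = 11.
  m_7 = 4*11 - 22 = 22, d_7 = (640 - 22^2)/4 = 156/4 = 39, a_7 = floor((25 + 22)/39) = 1.
  m_8 = 39*1 - 22 = 17, d_8 = (640 - 17^2)/39 = 351/39 = 9, a_8 = floor((25 + 17)/9) = 4.
  m_9 = 9*4 - 17 = 19, d_9 = (640 - 19^2)/9 = 279/9 = 31, a_9 = floor((25 + 19)/31) = 1.
  m_10 = 31*1 - 19 = 12, d_10 = (640 - 12^2)/31 = 496/31 = 16, a_10 = floor((25 + 12)/16) = 2.
  m_11 = 16*2 - 12 = 20, d_11 = (640 - 20^2)/16 = 240/16 = 15, a_11 = floor((25 + 20)/15) = 3.
  m_12 = 15*3 - 20 = 25, d_12 = (640 - 25^2)/15 = 15/15 = 1, a_12 = floor((25 + 25)/1) = 50.
  m_13 = 1*50 - 25 = 25, d_13 = (640 - 25^2)/1 = 15/1 = 15: (m_13, d_13) = (m_1, d_1) = (25, 15), so from here the quotients repeat a_1, ..., a_12; the period length is 12.
So sqrt(640) = [25; (3, 2, 1, 4, 1, 11, 1, 4, 1, 2, 3, 50)] with period length k = 12.
k is even, so the fundamental solution of x^2 - 640y^2 = 1 is (p_{k-1}, q_{k-1}) = (p_11, q_11); compute convergents through index 11.
Convergents (p_i = a_i*p_{i-1} + p_{i-2}, q_i = a_i*q_{i-1} + q_{i-2} with p_{-2}=0, p_{-1}=1, q_{-2}=1, q_{-1}=0):
  i=0: a_0=25, p_0 = 25*1 + 0 = 25, q_0 = 25*0 + 1 = 1.
  i=1: a_1=3, p_1 = 3*25 + 1 = 76, q_1 = 3*1 + 0 = 3.
  i=2: a_2=2, p_2 = 2*76 + 25 = 177, q_2 = 2*3 + 1 = 7.
  i=3: a_3=1, p_3 = 1*177 + 76 = 253, q_3 = 1*7 + 3 = 10.
  i=4: a_4=4, p_4 = 4*253 + 177 = 1189, q_4 = 4*10 + 7 = 47.
  i=5: a_5=1, p_5 = 1*1189 + 253 = 1442, q_5 = 1*47 + 10 = 57.
  i=6: a_6=11, p_6 = 11*1442 + 1189 = 17051, q_6 = 11*57 + 47 = 674.
  i=7: a_7=1, p_7 = 1*17051 + 1442 = 18493, q_7 = 1*674 + 57 = 731.
  i=8: a_8=4, p_8 = 4*18493 + 17051 = 91023, q_8 = 4*731 + 674 = 3598.
  i=9: a_9=1, p_9 = 1*91023 + 18493 = 109516, q_9 = 1*3598 + 731 = 4329.
  i=10: a_10=2, p_10 = 2*109516 + 91023 = 310055, q_10 = 2*4329 + 3598 = 12256.
  i=11: a_11=3, p_11 = 3*310055 + 109516 = 1039681, q_11 = 3*12256 + 4329 = 41097.
Check: 1039681^2 - 640*41097^2 = 1080936581761 - 1080936581760 = 1, so (x, y) = (1039681, 41097) solves the equation, and by the theorem it is the least positive solution.

(x, y) = (1039681, 41097)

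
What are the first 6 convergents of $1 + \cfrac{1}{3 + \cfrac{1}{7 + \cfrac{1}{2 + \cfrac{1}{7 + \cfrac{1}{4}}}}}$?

Using the convergent recurrence p_i = a_i*p_{i-1} + p_{i-2}, q_i = a_i*q_{i-1} + q_{i-2} with p_{-2}=0, p_{-1}=1, q_{-2}=1, q_{-1}=0:
  i=0: a_0=1, p_0 = 1*1 + 0 = 1, q_0 = 1*0 + 1 = 1.
  i=1: a_1=3, p_1 = 3*1 + 1 = 4, q_1 = 3*1 + 0 = 3.
  i=2: a_2=7, p_2 = 7*4 + 1 = 29, q_2 = 7*3 + 1 = 22.
  i=3: a_3=2, p_3 = 2*29 + 4 = 62, q_3 = 2*22 + 3 = 47.
  i=4: a_4=7, p_4 = 7*62 + 29 = 463, q_4 = 7*47 + 22 = 351.
  i=5: a_5=4, p_5 = 4*463 + 62 = 1914, q_5 = 4*351 + 47 = 1451.

1/1, 4/3, 29/22, 62/47, 463/351, 1914/1451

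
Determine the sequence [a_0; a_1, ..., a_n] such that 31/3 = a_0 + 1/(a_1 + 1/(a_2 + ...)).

Run the Euclidean algorithm on 31 and 3; the successive quotients are the partial quotients a_0, a_1, ... (each step inverts the fractional part left over by the previous one):
  31 = 10*3 + 1, so a_0 = 10.
  3 = 3*1 + 0, so a_1 = 3.
The remainder reaches 0 after 2 divisions, so the expansion has 2 partial quotients, read off in order.

[10; 3]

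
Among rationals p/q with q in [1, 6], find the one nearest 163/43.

19/5

Expand x = 163/43 as a continued fraction with the Euclidean algorithm:
  163 = 3*43 + 34, so a_0 = 3.
  43 = 1*34 + 9, so a_1 = 1.
  34 = 3*9 + 7, so a_2 = 3.
  9 = 1*7 + 2, so a_3 = 1.
  7 = 3*2 + 1, so a_4 = 3.
  2 = 2*1 + 0, so a_5 = 2.
so x = [3; 1, 3, 1, 3, 2].
Convergents (p_i = a_i*p_{i-1} + p_{i-2}, q_i = a_i*q_{i-1} + q_{i-2} with p_{-2}=0, p_{-1}=1, q_{-2}=1, q_{-1}=0), until the denominator exceeds 6:
  i=0: a_0=3, p_0 = 3*1 + 0 = 3, q_0 = 3*0 + 1 = 1.
  i=1: a_1=1, p_1 = 1*3 + 1 = 4, q_1 = 1*1 + 0 = 1.
  i=2: a_2=3, p_2 = 3*4 + 3 = 15, q_2 = 3*1 + 1 = 4.
  i=3: a_3=1, p_3 = 1*15 + 4 = 19, q_3 = 1*4 + 1 = 5.
  i=4: a_4=3, p_4 = 3*19 + 15 = 72, q_4 = 3*5 + 4 = 19.
q_4 = 19 > 6, so the last convergent with denominator <= 6 is p_3/q_3 = 19/5.
The closest fraction with denominator <= 6 is either p_3/q_3 or the intermediate fraction (k*p_3 + p_2)/(k*q_3 + q_2) with the largest k >= 1 whose denominator stays <= 6; these approach x as k grows, and every other convergent or intermediate fraction in range is farther away.
Largest k: floor((6 - q_2)/q_3) = floor((6 - 4)/5) = 0.
Since k = 0, no intermediate fraction beyond p_3/q_3 has denominator <= 6, so the convergent 19/5 is the closest (its error is |163*5 - 19*43|/(43*5) = 2/215).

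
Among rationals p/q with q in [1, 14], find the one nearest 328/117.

14/5

Expand x = 328/117 as a continued fraction with the Euclidean algorithm:
  328 = 2*117 + 94, so a_0 = 2.
  117 = 1*94 + 23, so a_1 = 1.
  94 = 4*23 + 2, so a_2 = 4.
  23 = 11*2 + 1, so a_3 = 11.
  2 = 2*1 + 0, so a_4 = 2.
so x = [2; 1, 4, 11, 2].
Convergents (p_i = a_i*p_{i-1} + p_{i-2}, q_i = a_i*q_{i-1} + q_{i-2} with p_{-2}=0, p_{-1}=1, q_{-2}=1, q_{-1}=0), until the denominator exceeds 14:
  i=0: a_0=2, p_0 = 2*1 + 0 = 2, q_0 = 2*0 + 1 = 1.
  i=1: a_1=1, p_1 = 1*2 + 1 = 3, q_1 = 1*1 + 0 = 1.
  i=2: a_2=4, p_2 = 4*3 + 2 = 14, q_2 = 4*1 + 1 = 5.
  i=3: a_3=11, p_3 = 11*14 + 3 = 157, q_3 = 11*5 + 1 = 56.
q_3 = 56 > 14, so the last convergent with denominator <= 14 is p_2/q_2 = 14/5.
The closest fraction with denominator <= 14 is either p_2/q_2 or the intermediate fraction (k*p_2 + p_1)/(k*q_2 + q_1) with the largest k >= 1 whose denominator stays <= 14; these approach x as k grows, and every other convergent or intermediate fraction in range is farther away.
Largest k: floor((14 - q_1)/q_2) = floor((14 - 1)/5) = 2.
That gives (2*14 + 3)/(2*5 + 1) = 31/11.
Compare the errors: |x - 14/5| = |328*5 - 14*117|/(117*5) = 2/585, and |x - 31/11| = |328*11 - 31*117|/(117*11) = 19/1287.
Cross-multiplying, 2*1287 = 2574 < 11115 = 19*585, so 2/585 is smaller: the convergent 14/5 is closer to x than 31/11.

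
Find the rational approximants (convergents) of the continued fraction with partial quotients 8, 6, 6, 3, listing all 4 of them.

Using the convergent recurrence p_i = a_i*p_{i-1} + p_{i-2}, q_i = a_i*q_{i-1} + q_{i-2} with p_{-2}=0, p_{-1}=1, q_{-2}=1, q_{-1}=0:
  i=0: a_0=8, p_0 = 8*1 + 0 = 8, q_0 = 8*0 + 1 = 1.
  i=1: a_1=6, p_1 = 6*8 + 1 = 49, q_1 = 6*1 + 0 = 6.
  i=2: a_2=6, p_2 = 6*49 + 8 = 302, q_2 = 6*6 + 1 = 37.
  i=3: a_3=3, p_3 = 3*302 + 49 = 955, q_3 = 3*37 + 6 = 117.

8/1, 49/6, 302/37, 955/117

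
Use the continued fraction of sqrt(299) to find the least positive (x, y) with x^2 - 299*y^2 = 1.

First expand sqrt(299) as a continued fraction. With x_i = (sqrt(299) + m_i)/d_i and (m_0, d_0) = (0, 1): a_0 = floor(sqrt(299)) = 17, since 17^2 = 289 <= 299 < 324 = 18^2.
Iterate m_{i+1} = d_i*a_i - m_i, d_{i+1} = (299 - m_{i+1}^2)/d_i, a_{i+1} = floor((a_0 + m_{i+1})/d_{i+1}):
  m_1 = 1*17 - 0 = 17, d_1 = (299 - 17^2)/1 = 10/1 = 10, a_1 = floor((17 + 17)/10) = 3.
  m_2 = 10*3 - 17 = 13, d_2 = (299 - 13^2)/10 = 130/10 = 13, a_2 = floor((17 + 13)/13) = 2.
  m_3 = 13*2 - 13 = 13, d_3 = (299 - 13^2)/13 = 130/13 = 10, a_3 = floor((17 + 13)/10) = 3.
  m_4 = 10*3 - 13 = 17, d_4 = (299 - 17^2)/10 = 10/10 = 1, a_4 = floor((17 + 17)/1) = 34.
  m_5 = 1*34 - 17 = 17, d_5 = (299 - 17^2)/1 = 10/1 = 10: (m_5, d_5) = (m_1, d_1) = (17, 10), so from here the quotients repeat a_1, ..., a_4; the period length is 4.
So sqrt(299) = [17; (3, 2, 3, 34)] with period length k = 4.
k is even, so the fundamental solution of x^2 - 299y^2 = 1 is (p_{k-1}, q_{k-1}) = (p_3, q_3); compute convergents through index 3.
Convergents (p_i = a_i*p_{i-1} + p_{i-2}, q_i = a_i*q_{i-1} + q_{i-2} with p_{-2}=0, p_{-1}=1, q_{-2}=1, q_{-1}=0):
  i=0: a_0=17, p_0 = 17*1 + 0 = 17, q_0 = 17*0 + 1 = 1.
  i=1: a_1=3, p_1 = 3*17 + 1 = 52, q_1 = 3*1 + 0 = 3.
  i=2: a_2=2, p_2 = 2*52 + 17 = 121, q_2 = 2*3 + 1 = 7.
  i=3: a_3=3, p_3 = 3*121 + 52 = 415, q_3 = 3*7 + 3 = 24.
Check: 415^2 - 299*24^2 = 172225 - 172224 = 1, so (x, y) = (415, 24) solves the equation, and by the theorem it is the least positive solution.

(x, y) = (415, 24)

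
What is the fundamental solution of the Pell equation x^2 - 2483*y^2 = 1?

First expand sqrt(2483) as a continued fraction. With x_i = (sqrt(2483) + m_i)/d_i and (m_0, d_0) = (0, 1): a_0 = floor(sqrt(2483)) = 49, since 49^2 = 2401 <= 2483 < 2500 = 50^2.
Iterate m_{i+1} = d_i*a_i - m_i, d_{i+1} = (2483 - m_{i+1}^2)/d_i, a_{i+1} = floor((a_0 + m_{i+1})/d_{i+1}):
  m_1 = 1*49 - 0 = 49, d_1 = (2483 - 49^2)/1 = 82/1 = 82, a_1 = floor((49 + 49)/82) = 1.
  m_2 = 82*1 - 49 = 33, d_2 = (2483 - 33^2)/82 = 1394/82 = 17, a_2 = floor((49 + 33)/17) = 4.
  m_3 = 17*4 - 33 = 35, d_3 = (2483 - 35^2)/17 = 1258/17 = 74, a_3 = floor((49 + 35)/74) = 1.
  m_4 = 74*1 - 35 = 39, d_4 = (2483 - 39^2)/74 = 962/74 = 13, a_4 = floor((49 + 39)/13) = 6.
  m_5 = 13*6 - 39 = 39, d_5 = (2483 - 39^2)/13 = 962/13 = 74, a_5 = floor((49 + 39)/74) = 1.
  m_6 = 74*1 - 39 = 35, d_6 = (2483 - 35^2)/74 = 1258/74 = 17, a_6 = floor((49 + 35)/17) = 4.
  m_7 = 17*4 - 35 = 33, d_7 = (2483 - 33^2)/17 = 1394/17 = 82, a_7 = floor((49 + 33)/82) = 1.
  m_8 = 82*1 - 33 = 49, d_8 = (2483 - 49^2)/82 = 82/82 = 1, a_8 = floor((49 + 49)/1) = 98.
  m_9 = 1*98 - 49 = 49, d_9 = (2483 - 49^2)/1 = 82/1 = 82: (m_9, d_9) = (m_1, d_1) = (49, 82), so from here the quotients repeat a_1, ..., a_8; the period length is 8.
So sqrt(2483) = [49; (1, 4, 1, 6, 1, 4, 1, 98)] with period length k = 8.
k is even, so the fundamental solution of x^2 - 2483y^2 = 1 is (p_{k-1}, q_{k-1}) = (p_7, q_7); compute convergents through index 7.
Convergents (p_i = a_i*p_{i-1} + p_{i-2}, q_i = a_i*q_{i-1} + q_{i-2} with p_{-2}=0, p_{-1}=1, q_{-2}=1, q_{-1}=0):
  i=0: a_0=49, p_0 = 49*1 + 0 = 49, q_0 = 49*0 + 1 = 1.
  i=1: a_1=1, p_1 = 1*49 + 1 = 50, q_1 = 1*1 + 0 = 1.
  i=2: a_2=4, p_2 = 4*50 + 49 = 249, q_2 = 4*1 + 1 = 5.
  i=3: a_3=1, p_3 = 1*249 + 50 = 299, q_3 = 1*5 + 1 = 6.
  i=4: a_4=6, p_4 = 6*299 + 249 = 2043, q_4 = 6*6 + 5 = 41.
  i=5: a_5=1, p_5 = 1*2043 + 299 = 2342, q_5 = 1*41 + 6 = 47.
  i=6: a_6=4, p_6 = 4*2342 + 2043 = 11411, q_6 = 4*47 + 41 = 229.
  i=7: a_7=1, p_7 = 1*11411 + 2342 = 13753, q_7 = 1*229 + 47 = 276.
Check: 13753^2 - 2483*276^2 = 189145009 - 189145008 = 1, so (x, y) = (13753, 276) solves the equation, and by the theorem it is the least positive solution.

(x, y) = (13753, 276)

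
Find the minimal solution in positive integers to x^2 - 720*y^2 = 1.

(x, y) = (161, 6)

First expand sqrt(720) as a continued fraction. With x_i = (sqrt(720) + m_i)/d_i and (m_0, d_0) = (0, 1): a_0 = floor(sqrt(720)) = 26, since 26^2 = 676 <= 720 < 729 = 27^2.
Iterate m_{i+1} = d_i*a_i - m_i, d_{i+1} = (720 - m_{i+1}^2)/d_i, a_{i+1} = floor((a_0 + m_{i+1})/d_{i+1}):
  m_1 = 1*26 - 0 = 26, d_1 = (720 - 26^2)/1 = 44/1 = 44, a_1 = floor((26 + 26)/44) = 1.
  m_2 = 44*1 - 26 = 18, d_2 = (720 - 18^2)/44 = 396/44 = 9, a_2 = floor((26 + 18)/9) = 4.
  m_3 = 9*4 - 18 = 18, d_3 = (720 - 18^2)/9 = 396/9 = 44, a_3 = floor((26 + 18)/44) = 1.
  m_4 = 44*1 - 18 = 26, d_4 = (720 - 26^2)/44 = 44/44 = 1, a_4 = floor((26 + 26)/1) = 52.
  m_5 = 1*52 - 26 = 26, d_5 = (720 - 26^2)/1 = 44/1 = 44: (m_5, d_5) = (m_1, d_1) = (26, 44), so from here the quotients repeat a_1, ..., a_4; the period length is 4.
So sqrt(720) = [26; (1, 4, 1, 52)] with period length k = 4.
k is even, so the fundamental solution of x^2 - 720y^2 = 1 is (p_{k-1}, q_{k-1}) = (p_3, q_3); compute convergents through index 3.
Convergents (p_i = a_i*p_{i-1} + p_{i-2}, q_i = a_i*q_{i-1} + q_{i-2} with p_{-2}=0, p_{-1}=1, q_{-2}=1, q_{-1}=0):
  i=0: a_0=26, p_0 = 26*1 + 0 = 26, q_0 = 26*0 + 1 = 1.
  i=1: a_1=1, p_1 = 1*26 + 1 = 27, q_1 = 1*1 + 0 = 1.
  i=2: a_2=4, p_2 = 4*27 + 26 = 134, q_2 = 4*1 + 1 = 5.
  i=3: a_3=1, p_3 = 1*134 + 27 = 161, q_3 = 1*5 + 1 = 6.
Check: 161^2 - 720*6^2 = 25921 - 25920 = 1, so (x, y) = (161, 6) solves the equation, and by the theorem it is the least positive solution.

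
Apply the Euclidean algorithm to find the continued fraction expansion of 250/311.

Run the Euclidean algorithm on 250 and 311; the successive quotients are the partial quotients a_0, a_1, ... (each step inverts the fractional part left over by the previous one):
  250 = 0*311 + 250, so a_0 = 0.
  311 = 1*250 + 61, so a_1 = 1.
  250 = 4*61 + 6, so a_2 = 4.
  61 = 10*6 + 1, so a_3 = 10.
  6 = 6*1 + 0, so a_4 = 6.
The remainder reaches 0 after 5 divisions, so the expansion has 5 partial quotients, read off in order.

[0; 1, 4, 10, 6]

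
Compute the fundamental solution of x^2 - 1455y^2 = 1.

First expand sqrt(1455) as a continued fraction. With x_i = (sqrt(1455) + m_i)/d_i and (m_0, d_0) = (0, 1): a_0 = floor(sqrt(1455)) = 38, since 38^2 = 1444 <= 1455 < 1521 = 39^2.
Iterate m_{i+1} = d_i*a_i - m_i, d_{i+1} = (1455 - m_{i+1}^2)/d_i, a_{i+1} = floor((a_0 + m_{i+1})/d_{i+1}):
  m_1 = 1*38 - 0 = 38, d_1 = (1455 - 38^2)/1 = 11/1 = 11, a_1 = floor((38 + 38)/11) = 6.
  m_2 = 11*6 - 38 = 28, d_2 = (1455 - 28^2)/11 = 671/11 = 61, a_2 = floor((38 + 28)/61) = 1.
  m_3 = 61*1 - 28 = 33, d_3 = (1455 - 33^2)/61 = 366/61 = 6, a_3 = floor((38 + 33)/6) = 11.
  m_4 = 6*11 - 33 = 33, d_4 = (1455 - 33^2)/6 = 366/6 = 61, a_4 = floor((38 + 33)/61) = 1.
  m_5 = 61*1 - 33 = 28, d_5 = (1455 - 28^2)/61 = 671/61 = 11, a_5 = floor((38 + 28)/11) = 6.
  m_6 = 11*6 - 28 = 38, d_6 = (1455 - 38^2)/11 = 11/11 = 1, a_6 = floor((38 + 38)/1) = 76.
  m_7 = 1*76 - 38 = 38, d_7 = (1455 - 38^2)/1 = 11/1 = 11: (m_7, d_7) = (m_1, d_1) = (38, 11), so from here the quotients repeat a_1, ..., a_6; the period length is 6.
So sqrt(1455) = [38; (6, 1, 11, 1, 6, 76)] with period length k = 6.
k is even, so the fundamental solution of x^2 - 1455y^2 = 1 is (p_{k-1}, q_{k-1}) = (p_5, q_5); compute convergents through index 5.
Convergents (p_i = a_i*p_{i-1} + p_{i-2}, q_i = a_i*q_{i-1} + q_{i-2} with p_{-2}=0, p_{-1}=1, q_{-2}=1, q_{-1}=0):
  i=0: a_0=38, p_0 = 38*1 + 0 = 38, q_0 = 38*0 + 1 = 1.
  i=1: a_1=6, p_1 = 6*38 + 1 = 229, q_1 = 6*1 + 0 = 6.
  i=2: a_2=1, p_2 = 1*229 + 38 = 267, q_2 = 1*6 + 1 = 7.
  i=3: a_3=11, p_3 = 11*267 + 229 = 3166, q_3 = 11*7 + 6 = 83.
  i=4: a_4=1, p_4 = 1*3166 + 267 = 3433, q_4 = 1*83 + 7 = 90.
  i=5: a_5=6, p_5 = 6*3433 + 3166 = 23764, q_5 = 6*90 + 83 = 623.
Check: 23764^2 - 1455*623^2 = 564727696 - 564727695 = 1, so (x, y) = (23764, 623) solves the equation, and by the theorem it is the least positive solution.

(x, y) = (23764, 623)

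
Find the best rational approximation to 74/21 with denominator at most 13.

46/13

Expand x = 74/21 as a continued fraction with the Euclidean algorithm:
  74 = 3*21 + 11, so a_0 = 3.
  21 = 1*11 + 10, so a_1 = 1.
  11 = 1*10 + 1, so a_2 = 1.
  10 = 10*1 + 0, so a_3 = 10.
so x = [3; 1, 1, 10].
Convergents (p_i = a_i*p_{i-1} + p_{i-2}, q_i = a_i*q_{i-1} + q_{i-2} with p_{-2}=0, p_{-1}=1, q_{-2}=1, q_{-1}=0), until the denominator exceeds 13:
  i=0: a_0=3, p_0 = 3*1 + 0 = 3, q_0 = 3*0 + 1 = 1.
  i=1: a_1=1, p_1 = 1*3 + 1 = 4, q_1 = 1*1 + 0 = 1.
  i=2: a_2=1, p_2 = 1*4 + 3 = 7, q_2 = 1*1 + 1 = 2.
  i=3: a_3=10, p_3 = 10*7 + 4 = 74, q_3 = 10*2 + 1 = 21.
q_3 = 21 > 13, so the last convergent with denominator <= 13 is p_2/q_2 = 7/2.
The closest fraction with denominator <= 13 is either p_2/q_2 or the intermediate fraction (k*p_2 + p_1)/(k*q_2 + q_1) with the largest k >= 1 whose denominator stays <= 13; these approach x as k grows, and every other convergent or intermediate fraction in range is farther away.
Largest k: floor((13 - q_1)/q_2) = floor((13 - 1)/2) = 6.
That gives (6*7 + 4)/(6*2 + 1) = 46/13.
Compare the errors: |x - 7/2| = |74*2 - 7*21|/(21*2) = 1/42, and |x - 46/13| = |74*13 - 46*21|/(21*13) = 4/273.
Cross-multiplying, 4*42 = 168 < 273 = 1*273, so 4/273 is smaller: the intermediate fraction 46/13 is closer to x than 7/2.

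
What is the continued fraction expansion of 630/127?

[4; 1, 24, 2, 2]

Run the Euclidean algorithm on 630 and 127; the successive quotients are the partial quotients a_0, a_1, ... (each step inverts the fractional part left over by the previous one):
  630 = 4*127 + 122, so a_0 = 4.
  127 = 1*122 + 5, so a_1 = 1.
  122 = 24*5 + 2, so a_2 = 24.
  5 = 2*2 + 1, so a_3 = 2.
  2 = 2*1 + 0, so a_4 = 2.
The remainder reaches 0 after 5 divisions, so the expansion has 5 partial quotients, read off in order.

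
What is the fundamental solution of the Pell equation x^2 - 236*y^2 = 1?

(x, y) = (561799, 36570)

First expand sqrt(236) as a continued fraction. With x_i = (sqrt(236) + m_i)/d_i and (m_0, d_0) = (0, 1): a_0 = floor(sqrt(236)) = 15, since 15^2 = 225 <= 236 < 256 = 16^2.
Iterate m_{i+1} = d_i*a_i - m_i, d_{i+1} = (236 - m_{i+1}^2)/d_i, a_{i+1} = floor((a_0 + m_{i+1})/d_{i+1}):
  m_1 = 1*15 - 0 = 15, d_1 = (236 - 15^2)/1 = 11/1 = 11, a_1 = floor((15 + 15)/11) = 2.
  m_2 = 11*2 - 15 = 7, d_2 = (236 - 7^2)/11 = 187/11 = 17, a_2 = floor((15 + 7)/17) = 1.
  m_3 = 17*1 - 7 = 10, d_3 = (236 - 10^2)/17 = 136/17 = 8, a_3 = floor((15 + 10)/8) = 3.
  m_4 = 8*3 - 10 = 14, d_4 = (236 - 14^2)/8 = 40/8 = 5, a_4 = floor((15 + 14)/5) = 5.
  m_5 = 5*5 - 14 = 11, d_5 = (236 - 11^2)/5 = 115/5 = 23, a_5 = floor((15 + 11)/23) = 1.
  m_6 = 23*1 - 11 = 12, d_6 = (236 - 12^2)/23 = 92/23 = 4, a_6 = floor((15 + 12)/4) = 6.
  m_7 = 4*6 - 12 = 12, d_7 = (236 - 12^2)/4 = 92/4 = 23, a_7 = floor((15 + 12)/23) = 1.
  m_8 = 23*1 - 12 = 11, d_8 = (236 - 11^2)/23 = 115/23 = 5, a_8 = floor((15 + 11)/5) = 5.
  m_9 = 5*5 - 11 = 14, d_9 = (236 - 14^2)/5 = 40/5 = 8, a_9 = floor((15 + 14)/8) = 3.
  m_10 = 8*3 - 14 = 10, d_10 = (236 - 10^2)/8 = 136/8 = 17, a_10 = floor((15 + 10)/17) = 1.
  m_11 = 17*1 - 10 = 7, d_11 = (236 - 7^2)/17 = 187/17 = 11, a_11 = floor((15 + 7)/11) = 2.
  m_12 = 11*2 - 7 = 15, d_12 = (236 - 15^2)/11 = 11/11 = 1, a_12 = floor((15 + 15)/1) = 30.
  m_13 = 1*30 - 15 = 15, d_13 = (236 - 15^2)/1 = 11/1 = 11: (m_13, d_13) = (m_1, d_1) = (15, 11), so from here the quotients repeat a_1, ..., a_12; the period length is 12.
So sqrt(236) = [15; (2, 1, 3, 5, 1, 6, 1, 5, 3, 1, 2, 30)] with period length k = 12.
k is even, so the fundamental solution of x^2 - 236y^2 = 1 is (p_{k-1}, q_{k-1}) = (p_11, q_11); compute convergents through index 11.
Convergents (p_i = a_i*p_{i-1} + p_{i-2}, q_i = a_i*q_{i-1} + q_{i-2} with p_{-2}=0, p_{-1}=1, q_{-2}=1, q_{-1}=0):
  i=0: a_0=15, p_0 = 15*1 + 0 = 15, q_0 = 15*0 + 1 = 1.
  i=1: a_1=2, p_1 = 2*15 + 1 = 31, q_1 = 2*1 + 0 = 2.
  i=2: a_2=1, p_2 = 1*31 + 15 = 46, q_2 = 1*2 + 1 = 3.
  i=3: a_3=3, p_3 = 3*46 + 31 = 169, q_3 = 3*3 + 2 = 11.
  i=4: a_4=5, p_4 = 5*169 + 46 = 891, q_4 = 5*11 + 3 = 58.
  i=5: a_5=1, p_5 = 1*891 + 169 = 1060, q_5 = 1*58 + 11 = 69.
  i=6: a_6=6, p_6 = 6*1060 + 891 = 7251, q_6 = 6*69 + 58 = 472.
  i=7: a_7=1, p_7 = 1*7251 + 1060 = 8311, q_7 = 1*472 + 69 = 541.
  i=8: a_8=5, p_8 = 5*8311 + 7251 = 48806, q_8 = 5*541 + 472 = 3177.
  i=9: a_9=3, p_9 = 3*48806 + 8311 = 154729, q_9 = 3*3177 + 541 = 10072.
  i=10: a_10=1, p_10 = 1*154729 + 48806 = 203535, q_10 = 1*10072 + 3177 = 13249.
  i=11: a_11=2, p_11 = 2*203535 + 154729 = 561799, q_11 = 2*13249 + 10072 = 36570.
Check: 561799^2 - 236*36570^2 = 315618116401 - 315618116400 = 1, so (x, y) = (561799, 36570) solves the equation, and by the theorem it is the least positive solution.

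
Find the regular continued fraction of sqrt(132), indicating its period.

[11; (2, 22)]

Write x_i = (sqrt(132) + m_i)/d_i with (m_0, d_0) = (0, 1). a_0 = floor(sqrt(132)) = 11, since 11^2 = 121 <= 132 < 144 = 12^2.
Iterate m_{i+1} = d_i*a_i - m_i, d_{i+1} = (132 - m_{i+1}^2)/d_i, a_{i+1} = floor((a_0 + m_{i+1})/d_{i+1}):
  m_1 = 1*11 - 0 = 11, d_1 = (132 - 11^2)/1 = 11/1 = 11, a_1 = floor((11 + 11)/11) = 2.
  m_2 = 11*2 - 11 = 11, d_2 = (132 - 11^2)/11 = 11/11 = 1, a_2 = floor((11 + 11)/1) = 22.
  m_3 = 1*22 - 11 = 11, d_3 = (132 - 11^2)/1 = 11/1 = 11: (m_3, d_3) = (m_1, d_1) = (11, 11), so from here the quotients repeat a_1, a_2; the period length is 2.
Hence the expansion of sqrt(132) is a_0 = 11 followed by the repeating block 2, 22 (period 2).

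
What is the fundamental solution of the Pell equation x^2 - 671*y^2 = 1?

First expand sqrt(671) as a continued fraction. With x_i = (sqrt(671) + m_i)/d_i and (m_0, d_0) = (0, 1): a_0 = floor(sqrt(671)) = 25, since 25^2 = 625 <= 671 < 676 = 26^2.
Iterate m_{i+1} = d_i*a_i - m_i, d_{i+1} = (671 - m_{i+1}^2)/d_i, a_{i+1} = floor((a_0 + m_{i+1})/d_{i+1}):
  m_1 = 1*25 - 0 = 25, d_1 = (671 - 25^2)/1 = 46/1 = 46, a_1 = floor((25 + 25)/46) = 1.
  m_2 = 46*1 - 25 = 21, d_2 = (671 - 21^2)/46 = 230/46 = 5, a_2 = floor((25 + 21)/5) = 9.
  m_3 = 5*9 - 21 = 24, d_3 = (671 - 24^2)/5 = 95/5 = 19, a_3 = floor((25 + 24)/19) = 2.
  m_4 = 19*2 - 24 = 14, d_4 = (671 - 14^2)/19 = 475/19 = 25, a_4 = floor((25 + 14)/25) = 1.
  m_5 = 25*1 - 14 = 11, d_5 = (671 - 11^2)/25 = 550/25 = 22, a_5 = floor((25 + 11)/22) = 1.
  m_6 = 22*1 - 11 = 11, d_6 = (671 - 11^2)/22 = 550/22 = 25, a_6 = floor((25 + 11)/25) = 1.
  m_7 = 25*1 - 11 = 14, d_7 = (671 - 14^2)/25 = 475/25 = 19, a_7 = floor((25 + 14)/19) = 2.
  m_8 = 19*2 - 14 = 24, d_8 = (671 - 24^2)/19 = 95/19 = 5, a_8 = floor((25 + 24)/5) = 9.
  m_9 = 5*9 - 24 = 21, d_9 = (671 - 21^2)/5 = 230/5 = 46, a_9 = floor((25 + 21)/46) = 1.
  m_10 = 46*1 - 21 = 25, d_10 = (671 - 25^2)/46 = 46/46 = 1, a_10 = floor((25 + 25)/1) = 50.
  m_11 = 1*50 - 25 = 25, d_11 = (671 - 25^2)/1 = 46/1 = 46: (m_11, d_11) = (m_1, d_1) = (25, 46), so from here the quotients repeat a_1, ..., a_10; the period length is 10.
So sqrt(671) = [25; (1, 9, 2, 1, 1, 1, 2, 9, 1, 50)] with period length k = 10.
k is even, so the fundamental solution of x^2 - 671y^2 = 1 is (p_{k-1}, q_{k-1}) = (p_9, q_9); compute convergents through index 9.
Convergents (p_i = a_i*p_{i-1} + p_{i-2}, q_i = a_i*q_{i-1} + q_{i-2} with p_{-2}=0, p_{-1}=1, q_{-2}=1, q_{-1}=0):
  i=0: a_0=25, p_0 = 25*1 + 0 = 25, q_0 = 25*0 + 1 = 1.
  i=1: a_1=1, p_1 = 1*25 + 1 = 26, q_1 = 1*1 + 0 = 1.
  i=2: a_2=9, p_2 = 9*26 + 25 = 259, q_2 = 9*1 + 1 = 10.
  i=3: a_3=2, p_3 = 2*259 + 26 = 544, q_3 = 2*10 + 1 = 21.
  i=4: a_4=1, p_4 = 1*544 + 259 = 803, q_4 = 1*21 + 10 = 31.
  i=5: a_5=1, p_5 = 1*803 + 544 = 1347, q_5 = 1*31 + 21 = 52.
  i=6: a_6=1, p_6 = 1*1347 + 803 = 2150, q_6 = 1*52 + 31 = 83.
  i=7: a_7=2, p_7 = 2*2150 + 1347 = 5647, q_7 = 2*83 + 52 = 218.
  i=8: a_8=9, p_8 = 9*5647 + 2150 = 52973, q_8 = 9*218 + 83 = 2045.
  i=9: a_9=1, p_9 = 1*52973 + 5647 = 58620, q_9 = 1*2045 + 218 = 2263.
Check: 58620^2 - 671*2263^2 = 3436304400 - 3436304399 = 1, so (x, y) = (58620, 2263) solves the equation, and by the theorem it is the least positive solution.

(x, y) = (58620, 2263)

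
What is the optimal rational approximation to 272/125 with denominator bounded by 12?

Expand x = 272/125 as a continued fraction with the Euclidean algorithm:
  272 = 2*125 + 22, so a_0 = 2.
  125 = 5*22 + 15, so a_1 = 5.
  22 = 1*15 + 7, so a_2 = 1.
  15 = 2*7 + 1, so a_3 = 2.
  7 = 7*1 + 0, so a_4 = 7.
so x = [2; 5, 1, 2, 7].
Convergents (p_i = a_i*p_{i-1} + p_{i-2}, q_i = a_i*q_{i-1} + q_{i-2} with p_{-2}=0, p_{-1}=1, q_{-2}=1, q_{-1}=0), until the denominator exceeds 12:
  i=0: a_0=2, p_0 = 2*1 + 0 = 2, q_0 = 2*0 + 1 = 1.
  i=1: a_1=5, p_1 = 5*2 + 1 = 11, q_1 = 5*1 + 0 = 5.
  i=2: a_2=1, p_2 = 1*11 + 2 = 13, q_2 = 1*5 + 1 = 6.
  i=3: a_3=2, p_3 = 2*13 + 11 = 37, q_3 = 2*6 + 5 = 17.
q_3 = 17 > 12, so the last convergent with denominator <= 12 is p_2/q_2 = 13/6.
The closest fraction with denominator <= 12 is either p_2/q_2 or the intermediate fraction (k*p_2 + p_1)/(k*q_2 + q_1) with the largest k >= 1 whose denominator stays <= 12; these approach x as k grows, and every other convergent or intermediate fraction in range is farther away.
Largest k: floor((12 - q_1)/q_2) = floor((12 - 5)/6) = 1.
That gives (1*13 + 11)/(1*6 + 5) = 24/11.
Compare the errors: |x - 13/6| = |272*6 - 13*125|/(125*6) = 7/750, and |x - 24/11| = |272*11 - 24*125|/(125*11) = 8/1375.
Cross-multiplying, 8*750 = 6000 < 9625 = 7*1375, so 8/1375 is smaller: the intermediate fraction 24/11 is closer to x than 13/6.

24/11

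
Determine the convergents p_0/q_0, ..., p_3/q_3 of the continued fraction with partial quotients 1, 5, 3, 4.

1/1, 6/5, 19/16, 82/69

Using the convergent recurrence p_i = a_i*p_{i-1} + p_{i-2}, q_i = a_i*q_{i-1} + q_{i-2} with p_{-2}=0, p_{-1}=1, q_{-2}=1, q_{-1}=0:
  i=0: a_0=1, p_0 = 1*1 + 0 = 1, q_0 = 1*0 + 1 = 1.
  i=1: a_1=5, p_1 = 5*1 + 1 = 6, q_1 = 5*1 + 0 = 5.
  i=2: a_2=3, p_2 = 3*6 + 1 = 19, q_2 = 3*5 + 1 = 16.
  i=3: a_3=4, p_3 = 4*19 + 6 = 82, q_3 = 4*16 + 5 = 69.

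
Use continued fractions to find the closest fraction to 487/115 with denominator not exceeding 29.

72/17

Expand x = 487/115 as a continued fraction with the Euclidean algorithm:
  487 = 4*115 + 27, so a_0 = 4.
  115 = 4*27 + 7, so a_1 = 4.
  27 = 3*7 + 6, so a_2 = 3.
  7 = 1*6 + 1, so a_3 = 1.
  6 = 6*1 + 0, so a_4 = 6.
so x = [4; 4, 3, 1, 6].
Convergents (p_i = a_i*p_{i-1} + p_{i-2}, q_i = a_i*q_{i-1} + q_{i-2} with p_{-2}=0, p_{-1}=1, q_{-2}=1, q_{-1}=0), until the denominator exceeds 29:
  i=0: a_0=4, p_0 = 4*1 + 0 = 4, q_0 = 4*0 + 1 = 1.
  i=1: a_1=4, p_1 = 4*4 + 1 = 17, q_1 = 4*1 + 0 = 4.
  i=2: a_2=3, p_2 = 3*17 + 4 = 55, q_2 = 3*4 + 1 = 13.
  i=3: a_3=1, p_3 = 1*55 + 17 = 72, q_3 = 1*13 + 4 = 17.
  i=4: a_4=6, p_4 = 6*72 + 55 = 487, q_4 = 6*17 + 13 = 115.
q_4 = 115 > 29, so the last convergent with denominator <= 29 is p_3/q_3 = 72/17.
The closest fraction with denominator <= 29 is either p_3/q_3 or the intermediate fraction (k*p_3 + p_2)/(k*q_3 + q_2) with the largest k >= 1 whose denominator stays <= 29; these approach x as k grows, and every other convergent or intermediate fraction in range is farther away.
Largest k: floor((29 - q_2)/q_3) = floor((29 - 13)/17) = 0.
Since k = 0, no intermediate fraction beyond p_3/q_3 has denominator <= 29, so the convergent 72/17 is the closest (its error is |487*17 - 72*115|/(115*17) = 1/1955).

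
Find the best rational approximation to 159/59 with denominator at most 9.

19/7

Expand x = 159/59 as a continued fraction with the Euclidean algorithm:
  159 = 2*59 + 41, so a_0 = 2.
  59 = 1*41 + 18, so a_1 = 1.
  41 = 2*18 + 5, so a_2 = 2.
  18 = 3*5 + 3, so a_3 = 3.
  5 = 1*3 + 2, so a_4 = 1.
  3 = 1*2 + 1, so a_5 = 1.
  2 = 2*1 + 0, so a_6 = 2.
so x = [2; 1, 2, 3, 1, 1, 2].
Convergents (p_i = a_i*p_{i-1} + p_{i-2}, q_i = a_i*q_{i-1} + q_{i-2} with p_{-2}=0, p_{-1}=1, q_{-2}=1, q_{-1}=0), until the denominator exceeds 9:
  i=0: a_0=2, p_0 = 2*1 + 0 = 2, q_0 = 2*0 + 1 = 1.
  i=1: a_1=1, p_1 = 1*2 + 1 = 3, q_1 = 1*1 + 0 = 1.
  i=2: a_2=2, p_2 = 2*3 + 2 = 8, q_2 = 2*1 + 1 = 3.
  i=3: a_3=3, p_3 = 3*8 + 3 = 27, q_3 = 3*3 + 1 = 10.
q_3 = 10 > 9, so the last convergent with denominator <= 9 is p_2/q_2 = 8/3.
The closest fraction with denominator <= 9 is either p_2/q_2 or the intermediate fraction (k*p_2 + p_1)/(k*q_2 + q_1) with the largest k >= 1 whose denominator stays <= 9; these approach x as k grows, and every other convergent or intermediate fraction in range is farther away.
Largest k: floor((9 - q_1)/q_2) = floor((9 - 1)/3) = 2.
That gives (2*8 + 3)/(2*3 + 1) = 19/7.
Compare the errors: |x - 8/3| = |159*3 - 8*59|/(59*3) = 5/177, and |x - 19/7| = |159*7 - 19*59|/(59*7) = 8/413.
Cross-multiplying, 8*177 = 1416 < 2065 = 5*413, so 8/413 is smaller: the intermediate fraction 19/7 is closer to x than 8/3.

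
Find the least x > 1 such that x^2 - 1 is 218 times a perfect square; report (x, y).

First expand sqrt(218) as a continued fraction. With x_i = (sqrt(218) + m_i)/d_i and (m_0, d_0) = (0, 1): a_0 = floor(sqrt(218)) = 14, since 14^2 = 196 <= 218 < 225 = 15^2.
Iterate m_{i+1} = d_i*a_i - m_i, d_{i+1} = (218 - m_{i+1}^2)/d_i, a_{i+1} = floor((a_0 + m_{i+1})/d_{i+1}):
  m_1 = 1*14 - 0 = 14, d_1 = (218 - 14^2)/1 = 22/1 = 22, a_1 = floor((14 + 14)/22) = 1.
  m_2 = 22*1 - 14 = 8, d_2 = (218 - 8^2)/22 = 154/22 = 7, a_2 = floor((14 + 8)/7) = 3.
  m_3 = 7*3 - 8 = 13, d_3 = (218 - 13^2)/7 = 49/7 = 7, a_3 = floor((14 + 13)/7) = 3.
  m_4 = 7*3 - 13 = 8, d_4 = (218 - 8^2)/7 = 154/7 = 22, a_4 = floor((14 + 8)/22) = 1.
  m_5 = 22*1 - 8 = 14, d_5 = (218 - 14^2)/22 = 22/22 = 1, a_5 = floor((14 + 14)/1) = 28.
  m_6 = 1*28 - 14 = 14, d_6 = (218 - 14^2)/1 = 22/1 = 22: (m_6, d_6) = (m_1, d_1) = (14, 22), so from here the quotients repeat a_1, ..., a_5; the period length is 5.
So sqrt(218) = [14; (1, 3, 3, 1, 28)] with period length k = 5.
k is odd, so (p_{k-1}, q_{k-1}) only solves x^2 - 218y^2 = -1 and the fundamental solution of x^2 - 218y^2 = 1 is (p_{2k-1}, q_{2k-1}) = (p_9, q_9); compute convergents through index 9, running through the period twice.
Convergents (p_i = a_i*p_{i-1} + p_{i-2}, q_i = a_i*q_{i-1} + q_{i-2} with p_{-2}=0, p_{-1}=1, q_{-2}=1, q_{-1}=0):
  i=0: a_0=14, p_0 = 14*1 + 0 = 14, q_0 = 14*0 + 1 = 1.
  i=1: a_1=1, p_1 = 1*14 + 1 = 15, q_1 = 1*1 + 0 = 1.
  i=2: a_2=3, p_2 = 3*15 + 14 = 59, q_2 = 3*1 + 1 = 4.
  i=3: a_3=3, p_3 = 3*59 + 15 = 192, q_3 = 3*4 + 1 = 13.
  i=4: a_4=1, p_4 = 1*192 + 59 = 251, q_4 = 1*13 + 4 = 17.
  i=5: a_5=28, p_5 = 28*251 + 192 = 7220, q_5 = 28*17 + 13 = 489.
  i=6: a_6=1, p_6 = 1*7220 + 251 = 7471, q_6 = 1*489 + 17 = 506.
  i=7: a_7=3, p_7 = 3*7471 + 7220 = 29633, q_7 = 3*506 + 489 = 2007.
  i=8: a_8=3, p_8 = 3*29633 + 7471 = 96370, q_8 = 3*2007 + 506 = 6527.
  i=9: a_9=1, p_9 = 1*96370 + 29633 = 126003, q_9 = 1*6527 + 2007 = 8534.
Indeed p_4^2 - 218*q_4^2 = 63001 - 63002 = -1, not +1.
Check: 126003^2 - 218*8534^2 = 15876756009 - 15876756008 = 1, so (x, y) = (126003, 8534) solves the equation, and by the theorem it is the least positive solution.

(x, y) = (126003, 8534)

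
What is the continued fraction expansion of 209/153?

Run the Euclidean algorithm on 209 and 153; the successive quotients are the partial quotients a_0, a_1, ... (each step inverts the fractional part left over by the previous one):
  209 = 1*153 + 56, so a_0 = 1.
  153 = 2*56 + 41, so a_1 = 2.
  56 = 1*41 + 15, so a_2 = 1.
  41 = 2*15 + 11, so a_3 = 2.
  15 = 1*11 + 4, so a_4 = 1.
  11 = 2*4 + 3, so a_5 = 2.
  4 = 1*3 + 1, so a_6 = 1.
  3 = 3*1 + 0, so a_7 = 3.
The remainder reaches 0 after 8 divisions, so the expansion has 8 partial quotients, read off in order.

[1; 2, 1, 2, 1, 2, 1, 3]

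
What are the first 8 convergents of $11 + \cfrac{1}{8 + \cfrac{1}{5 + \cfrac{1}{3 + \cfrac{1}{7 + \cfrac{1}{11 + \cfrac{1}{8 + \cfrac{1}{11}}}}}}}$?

Using the convergent recurrence p_i = a_i*p_{i-1} + p_{i-2}, q_i = a_i*q_{i-1} + q_{i-2} with p_{-2}=0, p_{-1}=1, q_{-2}=1, q_{-1}=0:
  i=0: a_0=11, p_0 = 11*1 + 0 = 11, q_0 = 11*0 + 1 = 1.
  i=1: a_1=8, p_1 = 8*11 + 1 = 89, q_1 = 8*1 + 0 = 8.
  i=2: a_2=5, p_2 = 5*89 + 11 = 456, q_2 = 5*8 + 1 = 41.
  i=3: a_3=3, p_3 = 3*456 + 89 = 1457, q_3 = 3*41 + 8 = 131.
  i=4: a_4=7, p_4 = 7*1457 + 456 = 10655, q_4 = 7*131 + 41 = 958.
  i=5: a_5=11, p_5 = 11*10655 + 1457 = 118662, q_5 = 11*958 + 131 = 10669.
  i=6: a_6=8, p_6 = 8*118662 + 10655 = 959951, q_6 = 8*10669 + 958 = 86310.
  i=7: a_7=11, p_7 = 11*959951 + 118662 = 10678123, q_7 = 11*86310 + 10669 = 960079.

11/1, 89/8, 456/41, 1457/131, 10655/958, 118662/10669, 959951/86310, 10678123/960079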